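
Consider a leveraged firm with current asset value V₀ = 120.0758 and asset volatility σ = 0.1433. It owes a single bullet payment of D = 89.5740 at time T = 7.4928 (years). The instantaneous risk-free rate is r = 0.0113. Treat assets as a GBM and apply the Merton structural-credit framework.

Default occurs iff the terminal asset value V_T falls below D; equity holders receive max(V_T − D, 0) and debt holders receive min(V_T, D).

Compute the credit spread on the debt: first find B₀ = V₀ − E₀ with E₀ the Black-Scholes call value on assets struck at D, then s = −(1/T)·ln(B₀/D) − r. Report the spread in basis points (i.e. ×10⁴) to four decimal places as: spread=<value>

d₁ = [ln(V₀/D) + (r + σ²/2)T] / (σ√T)
   = [ln(120.0758/89.5740) + (0.0113 + 0.5·0.1433²)·7.4928] / (0.1433·√7.4928)
   = [0.293058 + 0.161601] / 0.392255 = 1.159090
d₂ = d₁ − σ√T = 1.159090 − 0.392255 = 0.766835
N(d₁) = 0.876790,  N(d₂) = 0.778410,  e^(−rT) = 0.918817
E₀ = V₀·N(d₁) − D·e^(−rT)·N(d₂)
   = 120.0758·0.876790 − 89.5740·0.918817·0.778410 = 41.216503
B₀ = V₀ − E₀ = 120.0758 − 41.216503 = 78.859297
spread = −(1/T)·ln(B₀/D) − r = −(1/7.4928)·ln(78.859297/89.5740) − 0.0113 = 0.00570297
in basis points: 0.00570297 × 10⁴ = 57.0297 bp

spread=57.0297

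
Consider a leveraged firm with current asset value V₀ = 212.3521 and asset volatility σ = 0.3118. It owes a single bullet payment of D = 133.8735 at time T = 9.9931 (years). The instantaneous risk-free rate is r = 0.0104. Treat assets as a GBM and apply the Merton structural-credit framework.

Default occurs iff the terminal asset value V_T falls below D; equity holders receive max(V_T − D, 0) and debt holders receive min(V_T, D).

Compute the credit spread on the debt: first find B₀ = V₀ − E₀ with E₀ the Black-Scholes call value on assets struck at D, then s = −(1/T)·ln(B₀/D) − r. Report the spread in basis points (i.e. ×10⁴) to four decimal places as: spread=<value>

spread=243.4360

d₁ = [ln(V₀/D) + (r + σ²/2)T] / (σ√T)
   = [ln(212.3521/133.8735) + (0.0104 + 0.5·0.3118²)·9.9931] / (0.3118·√9.9931)
   = [0.461350 + 0.589689] / 0.985658 = 1.066333
d₂ = d₁ − σ√T = 1.066333 − 0.985658 = 0.080675
N(d₁) = 0.856863,  N(d₂) = 0.532150,  e^(−rT) = 0.901290
E₀ = V₀·N(d₁) − D·e^(−rT)·N(d₂)
   = 212.3521·0.856863 − 133.8735·0.901290·0.532150 = 117.748168
B₀ = V₀ − E₀ = 212.3521 − 117.748168 = 94.603932
spread = −(1/T)·ln(B₀/D) − r = −(1/9.9931)·ln(94.603932/133.8735) − 0.0104 = 0.02434360
in basis points: 0.02434360 × 10⁴ = 243.4360 bp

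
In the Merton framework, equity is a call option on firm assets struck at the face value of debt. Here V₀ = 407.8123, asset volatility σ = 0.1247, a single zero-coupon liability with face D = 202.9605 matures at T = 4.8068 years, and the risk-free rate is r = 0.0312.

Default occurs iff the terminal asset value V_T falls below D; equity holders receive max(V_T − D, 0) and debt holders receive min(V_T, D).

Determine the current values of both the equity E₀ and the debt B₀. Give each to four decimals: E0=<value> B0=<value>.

E0=233.1370 B0=174.6753

d₁ = [ln(V₀/D) + (r + σ²/2)T] / (σ√T)
   = [ln(407.8123/202.9605) + (0.0312 + 0.5·0.1247²)·4.8068] / (0.1247·√4.8068)
   = [0.697796 + 0.187345] / 0.273397 = 3.237561
d₂ = d₁ − σ√T = 3.237561 − 0.273397 = 2.964163
N(d₁) = 0.999397,  N(d₂) = 0.998482,  e^(−rT) = 0.860732
E₀ = V₀·N(d₁) − D·e^(−rT)·N(d₂)
   = 407.8123·0.999397 − 202.9605·0.860732·0.998482 = 233.136999
B₀ = V₀ − E₀ = 407.8123 − 233.136999 = 174.675301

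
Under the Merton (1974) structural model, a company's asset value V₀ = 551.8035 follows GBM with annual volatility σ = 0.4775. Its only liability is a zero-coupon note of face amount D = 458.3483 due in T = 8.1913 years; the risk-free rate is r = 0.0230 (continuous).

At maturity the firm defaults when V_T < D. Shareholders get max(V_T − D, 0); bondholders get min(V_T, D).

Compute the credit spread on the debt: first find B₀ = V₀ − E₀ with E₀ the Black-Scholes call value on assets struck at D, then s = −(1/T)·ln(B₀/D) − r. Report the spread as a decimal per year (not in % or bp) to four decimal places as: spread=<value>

d₁ = [ln(V₀/D) + (r + σ²/2)T] / (σ√T)
   = [ln(551.8035/458.3483) + (0.0230 + 0.5·0.4775²)·8.1913] / (0.4775·√8.1913)
   = [0.185563 + 1.122234] / 1.366626 = 0.956952
d₂ = d₁ − σ√T = 0.956952 − 1.366626 = -0.409674
N(d₁) = 0.830704,  N(d₂) = 0.341023,  e^(−rT) = 0.828283
E₀ = V₀·N(d₁) − D·e^(−rT)·N(d₂)
   = 551.8035·0.830704 − 458.3483·0.828283·0.341023 = 328.918983
B₀ = V₀ − E₀ = 551.8035 − 328.918983 = 222.884517
spread = −(1/T)·ln(B₀/D) − r = −(1/8.1913)·ln(222.884517/458.3483) − 0.0230 = 0.06501724

spread=0.0650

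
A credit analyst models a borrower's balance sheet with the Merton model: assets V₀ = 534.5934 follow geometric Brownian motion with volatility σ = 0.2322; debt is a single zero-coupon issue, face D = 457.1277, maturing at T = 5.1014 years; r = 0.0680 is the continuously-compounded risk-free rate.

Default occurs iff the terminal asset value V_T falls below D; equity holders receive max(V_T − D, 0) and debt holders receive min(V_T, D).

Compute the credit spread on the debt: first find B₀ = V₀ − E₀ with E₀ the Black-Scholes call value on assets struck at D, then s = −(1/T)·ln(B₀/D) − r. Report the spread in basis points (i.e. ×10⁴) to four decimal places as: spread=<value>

spread=119.9022

d₁ = [ln(V₀/D) + (r + σ²/2)T] / (σ√T)
   = [ln(534.5934/457.1277) + (0.0680 + 0.5·0.2322²)·5.1014] / (0.2322·√5.1014)
   = [0.156544 + 0.484421] / 0.524453 = 1.222157
d₂ = d₁ − σ√T = 1.222157 − 0.524453 = 0.697704
N(d₁) = 0.889176,  N(d₂) = 0.757319,  e^(−rT) = 0.706879
E₀ = V₀·N(d₁) − D·e^(−rT)·N(d₂)
   = 534.5934·0.889176 − 457.1277·0.706879·0.757319 = 230.632008
B₀ = V₀ − E₀ = 534.5934 − 230.632008 = 303.961392
spread = −(1/T)·ln(B₀/D) − r = −(1/5.1014)·ln(303.961392/457.1277) − 0.0680 = 0.01199022
in basis points: 0.01199022 × 10⁴ = 119.9022 bp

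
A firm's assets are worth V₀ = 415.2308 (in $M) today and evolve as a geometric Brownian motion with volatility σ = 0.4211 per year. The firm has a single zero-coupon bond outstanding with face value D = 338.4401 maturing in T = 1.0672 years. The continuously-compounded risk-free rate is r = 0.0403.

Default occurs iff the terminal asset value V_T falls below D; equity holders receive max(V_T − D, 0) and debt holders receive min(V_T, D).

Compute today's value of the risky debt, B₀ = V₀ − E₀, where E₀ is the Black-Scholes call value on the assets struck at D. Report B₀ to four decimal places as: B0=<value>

B0=296.2377

d₁ = [ln(V₀/D) + (r + σ²/2)T] / (σ√T)
   = [ln(415.2308/338.4401) + (0.0403 + 0.5·0.4211²)·1.0672] / (0.4211·√1.0672)
   = [0.204487 + 0.137629] / 0.435019 = 0.786440
d₂ = d₁ − σ√T = 0.786440 − 0.435019 = 0.351421
N(d₁) = 0.784195,  N(d₂) = 0.637364,  e^(−rT) = 0.957904
E₀ = V₀·N(d₁) − D·e^(−rT)·N(d₂)
   = 415.2308·0.784195 − 338.4401·0.957904·0.637364 = 118.993109
B₀ = V₀ − E₀ = 415.2308 − 118.993109 = 296.237691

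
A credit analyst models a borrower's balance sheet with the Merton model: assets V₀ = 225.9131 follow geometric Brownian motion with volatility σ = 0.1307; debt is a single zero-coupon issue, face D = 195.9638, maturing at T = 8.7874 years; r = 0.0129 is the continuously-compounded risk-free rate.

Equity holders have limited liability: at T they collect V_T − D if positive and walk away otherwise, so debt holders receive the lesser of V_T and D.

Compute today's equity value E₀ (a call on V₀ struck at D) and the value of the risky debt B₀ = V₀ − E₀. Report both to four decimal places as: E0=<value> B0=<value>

E0=62.6061 B0=163.3070

d₁ = [ln(V₀/D) + (r + σ²/2)T] / (σ√T)
   = [ln(225.9131/195.9638) + (0.0129 + 0.5·0.1307²)·8.7874] / (0.1307·√8.7874)
   = [0.142220 + 0.188413] / 0.387441 = 0.853377
d₂ = d₁ − σ√T = 0.853377 − 0.387441 = 0.465935
N(d₁) = 0.803275,  N(d₂) = 0.679369,  e^(−rT) = 0.892831
E₀ = V₀·N(d₁) − D·e^(−rT)·N(d₂)
   = 225.9131·0.803275 − 195.9638·0.892831·0.679369 = 62.606070
B₀ = V₀ − E₀ = 225.9131 − 62.606070 = 163.307030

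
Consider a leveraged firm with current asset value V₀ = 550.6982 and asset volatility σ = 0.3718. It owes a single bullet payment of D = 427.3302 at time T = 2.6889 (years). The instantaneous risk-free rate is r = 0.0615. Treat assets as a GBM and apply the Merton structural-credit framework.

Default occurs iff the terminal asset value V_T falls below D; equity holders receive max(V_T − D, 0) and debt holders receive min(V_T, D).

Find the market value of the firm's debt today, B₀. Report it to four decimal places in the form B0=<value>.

d₁ = [ln(V₀/D) + (r + σ²/2)T] / (σ√T)
   = [ln(550.6982/427.3302) + (0.0615 + 0.5·0.3718²)·2.6889] / (0.3718·√2.6889)
   = [0.253630 + 0.351218] / 0.609673 = 0.992086
d₂ = d₁ − σ√T = 0.992086 − 0.609673 = 0.382413
N(d₁) = 0.839422,  N(d₂) = 0.648923,  e^(−rT) = 0.847582
E₀ = V₀·N(d₁) − D·e^(−rT)·N(d₂)
   = 550.6982·0.839422 − 427.3302·0.847582·0.648923 = 227.230150
B₀ = V₀ − E₀ = 550.6982 − 227.230150 = 323.468050

B0=323.4680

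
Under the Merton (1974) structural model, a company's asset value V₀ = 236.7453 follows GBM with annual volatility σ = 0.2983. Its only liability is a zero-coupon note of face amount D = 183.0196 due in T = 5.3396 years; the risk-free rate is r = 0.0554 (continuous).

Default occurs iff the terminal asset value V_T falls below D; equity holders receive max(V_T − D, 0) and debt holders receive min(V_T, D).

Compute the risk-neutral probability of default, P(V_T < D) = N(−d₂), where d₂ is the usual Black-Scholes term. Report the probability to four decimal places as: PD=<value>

PD=0.3235

d₁ = [ln(V₀/D) + (r + σ²/2)T] / (σ√T)
   = [ln(236.7453/183.0196) + (0.0554 + 0.5·0.2983²)·5.3396] / (0.2983·√5.3396)
   = [0.257392 + 0.533380] / 0.689299 = 1.147212
d₂ = d₁ − σ√T = 1.147212 − 0.689299 = 0.457913
risk-neutral PD = N(−d₂) = N(-0.457913) = 0.323507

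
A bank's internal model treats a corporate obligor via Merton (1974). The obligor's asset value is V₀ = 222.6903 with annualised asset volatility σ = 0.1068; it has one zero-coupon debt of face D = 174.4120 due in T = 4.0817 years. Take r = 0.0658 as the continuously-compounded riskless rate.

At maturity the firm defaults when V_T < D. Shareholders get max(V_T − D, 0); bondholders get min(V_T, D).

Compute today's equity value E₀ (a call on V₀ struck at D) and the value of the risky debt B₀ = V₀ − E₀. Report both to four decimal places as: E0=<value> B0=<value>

d₁ = [ln(V₀/D) + (r + σ²/2)T] / (σ√T)
   = [ln(222.6903/174.4120) + (0.0658 + 0.5·0.1068²)·4.0817] / (0.1068·√4.0817)
   = [0.244362 + 0.291854] / 0.215770 = 2.485123
d₂ = d₁ − σ√T = 2.485123 − 0.215770 = 2.269353
N(d₁) = 0.993525,  N(d₂) = 0.988377,  e^(−rT) = 0.764467
E₀ = V₀·N(d₁) − D·e^(−rT)·N(d₂)
   = 222.6903·0.993525 − 174.4120·0.764467·0.988377 = 89.465793
B₀ = V₀ − E₀ = 222.6903 − 89.465793 = 133.224507

E0=89.4658 B0=133.2245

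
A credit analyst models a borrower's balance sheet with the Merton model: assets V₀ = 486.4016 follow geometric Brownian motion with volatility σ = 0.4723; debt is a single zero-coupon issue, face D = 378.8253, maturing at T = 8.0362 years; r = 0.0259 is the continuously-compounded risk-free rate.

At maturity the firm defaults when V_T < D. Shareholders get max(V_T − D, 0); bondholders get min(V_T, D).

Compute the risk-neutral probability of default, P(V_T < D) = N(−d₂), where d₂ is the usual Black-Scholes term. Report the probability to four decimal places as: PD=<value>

PD=0.6283

d₁ = [ln(V₀/D) + (r + σ²/2)T] / (σ√T)
   = [ln(486.4016/378.8253) + (0.0259 + 0.5·0.4723²)·8.0362] / (0.4723·√8.0362)
   = [0.249959 + 1.104444] / 1.338885 = 1.011591
d₂ = d₁ − σ√T = 1.011591 − 1.338885 = -0.327294
risk-neutral PD = N(−d₂) = N(0.327294) = 0.628277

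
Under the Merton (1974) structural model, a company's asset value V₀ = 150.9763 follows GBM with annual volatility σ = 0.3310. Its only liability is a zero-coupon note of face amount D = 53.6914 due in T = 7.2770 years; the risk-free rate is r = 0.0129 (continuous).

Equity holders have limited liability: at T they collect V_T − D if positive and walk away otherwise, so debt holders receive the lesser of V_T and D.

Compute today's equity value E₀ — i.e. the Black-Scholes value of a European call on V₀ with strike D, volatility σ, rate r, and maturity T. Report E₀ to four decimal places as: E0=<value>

E0=105.6234

d₁ = [ln(V₀/D) + (r + σ²/2)T] / (σ√T)
   = [ln(150.9763/53.6914) + (0.0129 + 0.5·0.3310²)·7.2770] / (0.3310·√7.2770)
   = [1.033870 + 0.492511] / 0.892903 = 1.709459
d₂ = d₁ − σ√T = 1.709459 − 0.892903 = 0.816557
N(d₁) = 0.956317,  N(d₂) = 0.792909,  e^(−rT) = 0.910398
E₀ = V₀·N(d₁) − D·e^(−rT)·N(d₂)
   = 150.9763·0.956317 − 53.6914·0.910398·0.792909 = 105.623381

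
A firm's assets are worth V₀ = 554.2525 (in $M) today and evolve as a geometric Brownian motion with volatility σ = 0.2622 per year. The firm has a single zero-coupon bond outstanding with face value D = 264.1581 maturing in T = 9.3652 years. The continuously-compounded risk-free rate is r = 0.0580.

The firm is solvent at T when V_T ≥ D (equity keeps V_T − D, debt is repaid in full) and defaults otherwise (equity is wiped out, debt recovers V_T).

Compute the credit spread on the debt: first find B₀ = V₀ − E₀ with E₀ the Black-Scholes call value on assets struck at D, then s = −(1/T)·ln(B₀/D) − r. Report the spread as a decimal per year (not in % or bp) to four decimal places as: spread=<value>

spread=0.0036

d₁ = [ln(V₀/D) + (r + σ²/2)T] / (σ√T)
   = [ln(554.2525/264.1581) + (0.0580 + 0.5·0.2622²)·9.3652] / (0.2622·√9.3652)
   = [0.741073 + 0.865105] / 0.802401 = 2.001715
d₂ = d₁ − σ√T = 2.001715 − 0.802401 = 1.199315
N(d₁) = 0.977342,  N(d₂) = 0.884797,  e^(−rT) = 0.580897
E₀ = V₀·N(d₁) − D·e^(−rT)·N(d₂)
   = 554.2525·0.977342 − 264.1581·0.580897·0.884797 = 405.923459
B₀ = V₀ − E₀ = 554.2525 − 405.923459 = 148.329041
spread = −(1/T)·ln(B₀/D) − r = −(1/9.3652)·ln(148.329041/264.1581) − 0.0580 = 0.00362332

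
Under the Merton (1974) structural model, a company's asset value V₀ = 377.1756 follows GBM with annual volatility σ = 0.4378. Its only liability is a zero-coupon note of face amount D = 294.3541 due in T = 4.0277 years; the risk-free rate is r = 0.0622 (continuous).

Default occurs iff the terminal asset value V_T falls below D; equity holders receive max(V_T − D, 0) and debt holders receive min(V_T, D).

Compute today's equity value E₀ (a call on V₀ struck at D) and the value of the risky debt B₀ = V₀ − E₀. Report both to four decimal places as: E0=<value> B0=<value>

E0=191.7076 B0=185.4680

d₁ = [ln(V₀/D) + (r + σ²/2)T] / (σ√T)
   = [ln(377.1756/294.3541) + (0.0622 + 0.5·0.4378²)·4.0277] / (0.4378·√4.0277)
   = [0.247927 + 0.636515] / 0.878627 = 1.006620
d₂ = d₁ − σ√T = 1.006620 − 0.878627 = 0.127993
N(d₁) = 0.842941,  N(d₂) = 0.550923,  e^(−rT) = 0.778394
E₀ = V₀·N(d₁) − D·e^(−rT)·N(d₂)
   = 377.1756·0.842941 − 294.3541·0.778394·0.550923 = 191.707578
B₀ = V₀ − E₀ = 377.1756 − 191.707578 = 185.468022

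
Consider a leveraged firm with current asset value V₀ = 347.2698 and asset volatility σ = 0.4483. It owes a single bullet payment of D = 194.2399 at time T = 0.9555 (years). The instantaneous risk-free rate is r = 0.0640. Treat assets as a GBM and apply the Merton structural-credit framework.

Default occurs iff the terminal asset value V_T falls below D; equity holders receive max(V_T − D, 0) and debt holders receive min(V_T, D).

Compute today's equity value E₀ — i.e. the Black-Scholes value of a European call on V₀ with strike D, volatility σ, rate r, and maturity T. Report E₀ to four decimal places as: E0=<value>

d₁ = [ln(V₀/D) + (r + σ²/2)T] / (σ√T)
   = [ln(347.2698/194.2399) + (0.0640 + 0.5·0.4483²)·0.9555] / (0.4483·√0.9555)
   = [0.581008 + 0.157167] / 0.438212 = 1.684516
d₂ = d₁ − σ√T = 1.684516 − 0.438212 = 1.246304
N(d₁) = 0.953959,  N(d₂) = 0.893674,  e^(−rT) = 0.940680
E₀ = V₀·N(d₁) − D·e^(−rT)·N(d₂)
   = 347.2698·0.953959 − 194.2399·0.940680·0.893674 = 167.991219

E0=167.9912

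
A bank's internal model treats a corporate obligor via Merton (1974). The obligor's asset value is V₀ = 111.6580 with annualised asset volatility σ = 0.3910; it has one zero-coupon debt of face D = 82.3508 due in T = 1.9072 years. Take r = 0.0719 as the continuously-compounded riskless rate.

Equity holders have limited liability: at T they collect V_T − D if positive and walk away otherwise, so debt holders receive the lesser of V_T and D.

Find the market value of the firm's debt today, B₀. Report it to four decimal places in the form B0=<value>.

B0=66.2868

d₁ = [ln(V₀/D) + (r + σ²/2)T] / (σ√T)
   = [ln(111.6580/82.3508) + (0.0719 + 0.5·0.3910²)·1.9072] / (0.3910·√1.9072)
   = [0.304452 + 0.282915] / 0.539977 = 1.087765
d₂ = d₁ − σ√T = 1.087765 − 0.539977 = 0.547788
N(d₁) = 0.861651,  N(d₂) = 0.708081,  e^(−rT) = 0.871859
E₀ = V₀·N(d₁) − D·e^(−rT)·N(d₂)
   = 111.6580·0.861651 − 82.3508·0.871859·0.708081 = 45.371152
B₀ = V₀ − E₀ = 111.6580 − 45.371152 = 66.286848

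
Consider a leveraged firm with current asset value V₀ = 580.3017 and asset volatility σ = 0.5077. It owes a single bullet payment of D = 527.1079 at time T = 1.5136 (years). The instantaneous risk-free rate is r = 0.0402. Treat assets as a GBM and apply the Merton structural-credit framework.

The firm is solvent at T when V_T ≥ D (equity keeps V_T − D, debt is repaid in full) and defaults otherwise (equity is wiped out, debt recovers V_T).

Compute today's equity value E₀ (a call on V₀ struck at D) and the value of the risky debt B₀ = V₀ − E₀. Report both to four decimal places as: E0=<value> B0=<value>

d₁ = [ln(V₀/D) + (r + σ²/2)T] / (σ√T)
   = [ln(580.3017/527.1079) + (0.0402 + 0.5·0.5077²)·1.5136] / (0.5077·√1.5136)
   = [0.096143 + 0.255919] / 0.624615 = 0.563646
d₂ = d₁ − σ√T = 0.563646 − 0.624615 = -0.060970
N(d₁) = 0.713502,  N(d₂) = 0.475692,  e^(−rT) = 0.940967
E₀ = V₀·N(d₁) − D·e^(−rT)·N(d₂)
   = 580.3017·0.713502 − 527.1079·0.940967·0.475692 = 178.107674
B₀ = V₀ − E₀ = 580.3017 − 178.107674 = 402.194026

E0=178.1077 B0=402.1940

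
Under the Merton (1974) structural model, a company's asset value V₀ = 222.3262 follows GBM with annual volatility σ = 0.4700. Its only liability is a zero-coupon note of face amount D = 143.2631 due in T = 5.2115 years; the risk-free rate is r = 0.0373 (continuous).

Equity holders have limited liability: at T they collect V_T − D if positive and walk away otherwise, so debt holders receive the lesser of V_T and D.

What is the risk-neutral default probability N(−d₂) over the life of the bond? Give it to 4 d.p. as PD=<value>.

PD=0.4784

d₁ = [ln(V₀/D) + (r + σ²/2)T] / (σ√T)
   = [ln(222.3262/143.2631) + (0.0373 + 0.5·0.4700²)·5.2115] / (0.4700·√5.2115)
   = [0.439463 + 0.769999] / 1.072949 = 1.127231
d₂ = d₁ − σ√T = 1.127231 − 1.072949 = 0.054282
risk-neutral PD = N(−d₂) = N(-0.054282) = 0.478355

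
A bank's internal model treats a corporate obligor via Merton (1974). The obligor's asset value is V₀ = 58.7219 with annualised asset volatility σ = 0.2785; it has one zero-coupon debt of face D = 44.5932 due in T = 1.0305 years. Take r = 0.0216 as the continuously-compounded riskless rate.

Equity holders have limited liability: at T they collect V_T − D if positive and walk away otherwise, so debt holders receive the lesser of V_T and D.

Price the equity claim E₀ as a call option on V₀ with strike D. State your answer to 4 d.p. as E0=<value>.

d₁ = [ln(V₀/D) + (r + σ²/2)T] / (σ√T)
   = [ln(58.7219/44.5932) + (0.0216 + 0.5·0.2785²)·1.0305] / (0.2785·√1.0305)
   = [0.275231 + 0.062223] / 0.282715 = 1.193618
d₂ = d₁ − σ√T = 1.193618 − 0.282715 = 0.910903
N(d₁) = 0.883686,  N(d₂) = 0.818827,  e^(−rT) = 0.977987
E₀ = V₀·N(d₁) − D·e^(−rT)·N(d₂)
   = 58.7219·0.883686 − 44.5932·0.977987·0.818827 = 16.181416

E0=16.1814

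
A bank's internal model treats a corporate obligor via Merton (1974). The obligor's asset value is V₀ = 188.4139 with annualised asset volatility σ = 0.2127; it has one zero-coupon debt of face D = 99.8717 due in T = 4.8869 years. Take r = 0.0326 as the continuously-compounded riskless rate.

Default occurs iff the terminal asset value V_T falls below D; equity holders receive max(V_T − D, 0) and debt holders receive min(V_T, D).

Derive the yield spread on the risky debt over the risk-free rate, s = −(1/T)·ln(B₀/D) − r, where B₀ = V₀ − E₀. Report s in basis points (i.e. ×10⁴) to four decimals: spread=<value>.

d₁ = [ln(V₀/D) + (r + σ²/2)T] / (σ√T)
   = [ln(188.4139/99.8717) + (0.0326 + 0.5·0.2127²)·4.8869] / (0.2127·√4.8869)
   = [0.634755 + 0.269858] / 0.470202 = 1.923882
d₂ = d₁ − σ√T = 1.923882 − 0.470202 = 1.453680
N(d₁) = 0.972815,  N(d₂) = 0.926982,  e^(−rT) = 0.852729
E₀ = V₀·N(d₁) − D·e^(−rT)·N(d₂)
   = 188.4139·0.972815 − 99.8717·0.852729·0.926982 = 104.346813
B₀ = V₀ − E₀ = 188.4139 − 104.346813 = 84.067087
spread = −(1/T)·ln(B₀/D) − r = −(1/4.8869)·ln(84.067087/99.8717) − 0.0326 = 0.00265164
in basis points: 0.00265164 × 10⁴ = 26.5164 bp

spread=26.5164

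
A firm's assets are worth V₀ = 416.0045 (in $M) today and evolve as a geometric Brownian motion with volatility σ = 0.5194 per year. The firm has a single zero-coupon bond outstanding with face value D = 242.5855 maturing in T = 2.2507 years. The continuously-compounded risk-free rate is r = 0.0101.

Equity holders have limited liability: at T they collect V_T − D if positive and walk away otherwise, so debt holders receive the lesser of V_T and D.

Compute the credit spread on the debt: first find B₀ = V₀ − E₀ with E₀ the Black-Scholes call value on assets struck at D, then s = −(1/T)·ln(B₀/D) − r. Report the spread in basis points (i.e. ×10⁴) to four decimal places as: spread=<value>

spread=650.5614

d₁ = [ln(V₀/D) + (r + σ²/2)T] / (σ√T)
   = [ln(416.0045/242.5855) + (0.0101 + 0.5·0.5194²)·2.2507] / (0.5194·√2.2507)
   = [0.539342 + 0.326325] / 0.779221 = 1.110938
d₂ = d₁ − σ√T = 1.110938 − 0.779221 = 0.331717
N(d₁) = 0.866703,  N(d₂) = 0.629949,  e^(−rT) = 0.977524
E₀ = V₀·N(d₁) − D·e^(−rT)·N(d₂)
   = 416.0045·0.866703 − 242.5855·0.977524·0.629949 = 211.170419
B₀ = V₀ − E₀ = 416.0045 − 211.170419 = 204.834081
spread = −(1/T)·ln(B₀/D) − r = −(1/2.2507)·ln(204.834081/242.5855) − 0.0101 = 0.06505614
in basis points: 0.06505614 × 10⁴ = 650.5614 bp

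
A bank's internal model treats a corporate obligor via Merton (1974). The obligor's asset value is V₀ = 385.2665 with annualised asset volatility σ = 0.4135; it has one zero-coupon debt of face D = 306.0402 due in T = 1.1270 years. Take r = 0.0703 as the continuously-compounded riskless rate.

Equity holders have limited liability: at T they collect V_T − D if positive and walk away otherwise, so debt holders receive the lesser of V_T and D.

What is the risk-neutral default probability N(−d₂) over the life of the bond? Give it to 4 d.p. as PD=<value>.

PD=0.3137

d₁ = [ln(V₀/D) + (r + σ²/2)T] / (σ√T)
   = [ln(385.2665/306.0402) + (0.0703 + 0.5·0.4135²)·1.1270] / (0.4135·√1.1270)
   = [0.230219 + 0.175577] / 0.438973 = 0.924421
d₂ = d₁ − σ√T = 0.924421 − 0.438973 = 0.485448
risk-neutral PD = N(−d₂) = N(-0.485448) = 0.313679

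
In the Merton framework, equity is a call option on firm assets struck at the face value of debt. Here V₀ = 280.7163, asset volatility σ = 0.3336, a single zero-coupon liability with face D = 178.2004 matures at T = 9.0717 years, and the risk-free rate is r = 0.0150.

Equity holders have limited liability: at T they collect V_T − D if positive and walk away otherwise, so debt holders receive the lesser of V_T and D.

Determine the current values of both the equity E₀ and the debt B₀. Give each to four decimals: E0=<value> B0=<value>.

E0=158.9718 B0=121.7445

d₁ = [ln(V₀/D) + (r + σ²/2)T] / (σ√T)
   = [ln(280.7163/178.2004) + (0.0150 + 0.5·0.3336²)·9.0717] / (0.3336·√9.0717)
   = [0.454436 + 0.640866] / 1.004779 = 1.090092
d₂ = d₁ − σ√T = 1.090092 − 1.004779 = 0.085314
N(d₁) = 0.862164,  N(d₂) = 0.533994,  e^(−rT) = 0.872777
E₀ = V₀·N(d₁) − D·e^(−rT)·N(d₂)
   = 280.7163·0.862164 − 178.2004·0.872777·0.533994 = 158.971780
B₀ = V₀ − E₀ = 280.7163 − 158.971780 = 121.744520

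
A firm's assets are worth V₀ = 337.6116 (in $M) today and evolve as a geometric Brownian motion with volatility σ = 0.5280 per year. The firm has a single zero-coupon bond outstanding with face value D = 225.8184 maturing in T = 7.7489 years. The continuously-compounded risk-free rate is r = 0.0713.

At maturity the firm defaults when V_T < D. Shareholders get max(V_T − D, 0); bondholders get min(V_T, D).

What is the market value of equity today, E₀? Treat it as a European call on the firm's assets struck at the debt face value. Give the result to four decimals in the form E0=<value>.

E0=248.9911

d₁ = [ln(V₀/D) + (r + σ²/2)T] / (σ√T)
   = [ln(337.6116/225.8184) + (0.0713 + 0.5·0.5280²)·7.7489] / (0.5280·√7.7489)
   = [0.402165 + 1.632631] / 1.469785 = 1.384417
d₂ = d₁ − σ√T = 1.384417 − 1.469785 = -0.085368
N(d₁) = 0.916885,  N(d₂) = 0.465984,  e^(−rT) = 0.575511
E₀ = V₀·N(d₁) − D·e^(−rT)·N(d₂)
   = 337.6116·0.916885 − 225.8184·0.575511·0.465984 = 248.991090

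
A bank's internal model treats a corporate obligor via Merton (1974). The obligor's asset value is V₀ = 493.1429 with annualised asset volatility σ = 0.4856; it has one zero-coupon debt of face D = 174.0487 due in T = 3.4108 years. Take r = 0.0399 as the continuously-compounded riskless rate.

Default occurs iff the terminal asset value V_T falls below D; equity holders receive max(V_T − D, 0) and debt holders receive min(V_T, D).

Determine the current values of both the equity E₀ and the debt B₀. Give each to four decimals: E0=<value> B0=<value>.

d₁ = [ln(V₀/D) + (r + σ²/2)T] / (σ√T)
   = [ln(493.1429/174.0487) + (0.0399 + 0.5·0.4856²)·3.4108] / (0.4856·√3.4108)
   = [1.041464 + 0.538237] / 0.896823 = 1.761441
d₂ = d₁ − σ√T = 1.761441 − 0.896823 = 0.864617
N(d₁) = 0.960918,  N(d₂) = 0.806376,  e^(−rT) = 0.872763
E₀ = V₀·N(d₁) − D·e^(−rT)·N(d₂)
   = 493.1429·0.960918 − 174.0487·0.872763·0.806376 = 351.378797
B₀ = V₀ − E₀ = 493.1429 − 351.378797 = 141.764103

E0=351.3788 B0=141.7641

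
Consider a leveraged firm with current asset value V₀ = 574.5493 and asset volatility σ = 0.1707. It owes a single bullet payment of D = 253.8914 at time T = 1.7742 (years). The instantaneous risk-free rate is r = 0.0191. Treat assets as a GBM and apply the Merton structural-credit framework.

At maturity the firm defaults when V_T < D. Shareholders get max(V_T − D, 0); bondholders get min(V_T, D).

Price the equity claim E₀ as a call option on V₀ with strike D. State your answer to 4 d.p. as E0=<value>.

d₁ = [ln(V₀/D) + (r + σ²/2)T] / (σ√T)
   = [ln(574.5493/253.8914) + (0.0191 + 0.5·0.1707²)·1.7742] / (0.1707·√1.7742)
   = [0.816679 + 0.059736] / 0.227371 = 3.854563
d₂ = d₁ − σ√T = 3.854563 − 0.227371 = 3.627192
N(d₁) = 0.999942,  N(d₂) = 0.999857,  e^(−rT) = 0.966681
E₀ = V₀·N(d₁) − D·e^(−rT)·N(d₂)
   = 574.5493·0.999942 − 253.8914·0.966681·0.999857 = 329.119284

E0=329.1193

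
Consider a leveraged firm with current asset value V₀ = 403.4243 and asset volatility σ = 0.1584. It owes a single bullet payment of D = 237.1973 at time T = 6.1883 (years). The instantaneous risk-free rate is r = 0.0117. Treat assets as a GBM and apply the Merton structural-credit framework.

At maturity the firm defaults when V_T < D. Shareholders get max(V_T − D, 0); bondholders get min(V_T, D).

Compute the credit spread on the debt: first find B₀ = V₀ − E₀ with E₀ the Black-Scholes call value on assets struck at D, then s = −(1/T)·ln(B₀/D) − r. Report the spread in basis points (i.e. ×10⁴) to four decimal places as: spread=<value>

spread=23.3111

d₁ = [ln(V₀/D) + (r + σ²/2)T] / (σ√T)
   = [ln(403.4243/237.1973) + (0.0117 + 0.5·0.1584²)·6.1883] / (0.1584·√6.1883)
   = [0.531097 + 0.150037] / 0.394040 = 1.728588
d₂ = d₁ − σ√T = 1.728588 − 0.394040 = 1.334547
N(d₁) = 0.958059,  N(d₂) = 0.908988,  e^(−rT) = 0.930156
E₀ = V₀·N(d₁) − D·e^(−rT)·N(d₂)
   = 403.4243·0.958059 − 237.1973·0.930156·0.908988 = 185.953722
B₀ = V₀ − E₀ = 403.4243 − 185.953722 = 217.470578
spread = −(1/T)·ln(B₀/D) − r = −(1/6.1883)·ln(217.470578/237.1973) − 0.0117 = 0.00233111
in basis points: 0.00233111 × 10⁴ = 23.3111 bp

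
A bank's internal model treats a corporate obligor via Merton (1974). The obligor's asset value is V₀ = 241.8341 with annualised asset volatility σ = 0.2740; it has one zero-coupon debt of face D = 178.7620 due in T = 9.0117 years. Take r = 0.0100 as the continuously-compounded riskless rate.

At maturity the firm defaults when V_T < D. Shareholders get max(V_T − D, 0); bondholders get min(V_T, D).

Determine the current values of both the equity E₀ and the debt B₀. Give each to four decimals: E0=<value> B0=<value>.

E0=110.6038 B0=131.2303

d₁ = [ln(V₀/D) + (r + σ²/2)T] / (σ√T)
   = [ln(241.8341/178.7620) + (0.0100 + 0.5·0.2740²)·9.0117] / (0.2740·√9.0117)
   = [0.302197 + 0.428398] / 0.822534 = 0.888224
d₂ = d₁ − σ√T = 0.888224 − 0.822534 = 0.065690
N(d₁) = 0.812790,  N(d₂) = 0.526188,  e^(−rT) = 0.913824
E₀ = V₀·N(d₁) − D·e^(−rT)·N(d₂)
   = 241.8341·0.812790 − 178.7620·0.913824·0.526188 = 110.603845
B₀ = V₀ − E₀ = 241.8341 − 110.603845 = 131.230255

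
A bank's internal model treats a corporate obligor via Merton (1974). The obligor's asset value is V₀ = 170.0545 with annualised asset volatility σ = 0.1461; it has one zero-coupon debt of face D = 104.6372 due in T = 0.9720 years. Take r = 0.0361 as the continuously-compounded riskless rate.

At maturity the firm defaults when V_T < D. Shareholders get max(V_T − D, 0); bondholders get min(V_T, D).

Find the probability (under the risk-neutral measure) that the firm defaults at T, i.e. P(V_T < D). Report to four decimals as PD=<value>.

d₁ = [ln(V₀/D) + (r + σ²/2)T] / (σ√T)
   = [ln(170.0545/104.6372) + (0.0361 + 0.5·0.1461²)·0.9720] / (0.1461·√0.9720)
   = [0.485620 + 0.045463] / 0.144040 = 3.687049
d₂ = d₁ − σ√T = 3.687049 − 0.144040 = 3.543009
risk-neutral PD = N(−d₂) = N(-3.543009) = 0.000198

PD=0.0002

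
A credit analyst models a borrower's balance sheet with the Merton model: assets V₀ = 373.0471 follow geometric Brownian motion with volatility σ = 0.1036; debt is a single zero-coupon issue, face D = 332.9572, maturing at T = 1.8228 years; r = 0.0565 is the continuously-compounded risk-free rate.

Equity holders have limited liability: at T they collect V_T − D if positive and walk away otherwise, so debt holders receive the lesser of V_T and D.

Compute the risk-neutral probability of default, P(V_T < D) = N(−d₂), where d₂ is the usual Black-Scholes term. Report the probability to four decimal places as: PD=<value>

d₁ = [ln(V₀/D) + (r + σ²/2)T] / (σ√T)
   = [ln(373.0471/332.9572) + (0.0565 + 0.5·0.1036²)·1.8228] / (0.1036·√1.8228)
   = [0.113691 + 0.112770] / 0.139872 = 1.619064
d₂ = d₁ − σ√T = 1.619064 − 0.139872 = 1.479193
risk-neutral PD = N(−d₂) = N(-1.479193) = 0.069544

PD=0.0695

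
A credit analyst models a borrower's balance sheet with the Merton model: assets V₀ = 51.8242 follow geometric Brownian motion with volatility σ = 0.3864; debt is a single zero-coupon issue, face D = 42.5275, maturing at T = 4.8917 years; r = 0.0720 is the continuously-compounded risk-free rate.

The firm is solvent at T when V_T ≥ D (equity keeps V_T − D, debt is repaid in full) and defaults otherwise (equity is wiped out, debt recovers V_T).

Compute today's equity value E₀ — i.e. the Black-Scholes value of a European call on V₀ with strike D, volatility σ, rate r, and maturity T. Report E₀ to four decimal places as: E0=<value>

E0=26.9480

d₁ = [ln(V₀/D) + (r + σ²/2)T] / (σ√T)
   = [ln(51.8242/42.5275) + (0.0720 + 0.5·0.3864²)·4.8917] / (0.3864·√4.8917)
   = [0.197706 + 0.717380] / 0.854608 = 1.070767
d₂ = d₁ − σ√T = 1.070767 − 0.854608 = 0.216159
N(d₁) = 0.857863,  N(d₂) = 0.585568,  e^(−rT) = 0.703138
E₀ = V₀·N(d₁) − D·e^(−rT)·N(d₂)
   = 51.8242·0.857863 − 42.5275·0.703138·0.585568 = 26.947997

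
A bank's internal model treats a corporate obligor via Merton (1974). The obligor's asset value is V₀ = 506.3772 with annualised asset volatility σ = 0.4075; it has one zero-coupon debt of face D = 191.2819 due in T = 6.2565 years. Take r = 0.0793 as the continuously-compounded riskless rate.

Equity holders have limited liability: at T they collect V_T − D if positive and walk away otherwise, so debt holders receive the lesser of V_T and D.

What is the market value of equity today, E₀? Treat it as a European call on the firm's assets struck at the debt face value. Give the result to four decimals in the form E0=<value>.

E0=397.4511

d₁ = [ln(V₀/D) + (r + σ²/2)T] / (σ√T)
   = [ln(506.3772/191.2819) + (0.0793 + 0.5·0.4075²)·6.2565] / (0.4075·√6.2565)
   = [0.973534 + 1.015606] / 1.019280 = 1.951515
d₂ = d₁ − σ√T = 1.951515 − 1.019280 = 0.932235
N(d₁) = 0.974502,  N(d₂) = 0.824393,  e^(−rT) = 0.608876
E₀ = V₀·N(d₁) − D·e^(−rT)·N(d₂)
   = 506.3772·0.974502 − 191.2819·0.608876·0.824393 = 397.451130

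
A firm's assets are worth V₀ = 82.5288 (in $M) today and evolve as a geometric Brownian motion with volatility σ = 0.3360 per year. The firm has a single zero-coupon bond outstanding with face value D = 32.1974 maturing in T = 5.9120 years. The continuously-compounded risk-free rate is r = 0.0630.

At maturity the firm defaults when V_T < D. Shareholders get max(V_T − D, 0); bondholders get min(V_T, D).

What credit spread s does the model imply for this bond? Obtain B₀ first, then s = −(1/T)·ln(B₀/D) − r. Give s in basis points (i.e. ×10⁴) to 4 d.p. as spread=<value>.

d₁ = [ln(V₀/D) + (r + σ²/2)T] / (σ√T)
   = [ln(82.5288/32.1974) + (0.0630 + 0.5·0.3360²)·5.9120] / (0.3360·√5.9120)
   = [0.941262 + 0.706177] / 0.816971 = 2.016520
d₂ = d₁ − σ√T = 2.016520 − 0.816971 = 1.199550
N(d₁) = 0.978127,  N(d₂) = 0.884843,  e^(−rT) = 0.689040
E₀ = V₀·N(d₁) − D·e^(−rT)·N(d₂)
   = 82.5288·0.978127 − 32.1974·0.689040·0.884843 = 61.093164
B₀ = V₀ − E₀ = 82.5288 − 61.093164 = 21.435636
spread = −(1/T)·ln(B₀/D) − r = −(1/5.9120)·ln(21.435636/32.1974) − 0.0630 = 0.00581444
in basis points: 0.00581444 × 10⁴ = 58.1444 bp

spread=58.1444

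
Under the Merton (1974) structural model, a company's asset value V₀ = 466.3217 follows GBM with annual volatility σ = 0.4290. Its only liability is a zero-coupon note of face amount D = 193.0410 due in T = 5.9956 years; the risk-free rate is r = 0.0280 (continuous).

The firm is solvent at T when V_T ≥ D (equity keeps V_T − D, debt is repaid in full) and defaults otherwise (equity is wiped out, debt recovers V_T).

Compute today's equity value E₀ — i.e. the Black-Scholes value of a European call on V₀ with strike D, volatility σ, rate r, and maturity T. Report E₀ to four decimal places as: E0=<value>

E0=325.2689

d₁ = [ln(V₀/D) + (r + σ²/2)T] / (σ√T)
   = [ln(466.3217/193.0410) + (0.0280 + 0.5·0.4290²)·5.9956] / (0.4290·√5.9956)
   = [0.881973 + 0.719595] / 1.050446 = 1.524656
d₂ = d₁ − σ√T = 1.524656 − 1.050446 = 0.474210
N(d₁) = 0.936328,  N(d₂) = 0.682325,  e^(−rT) = 0.845458
E₀ = V₀·N(d₁) − D·e^(−rT)·N(d₂)
   = 466.3217·0.936328 − 193.0410·0.845458·0.682325 = 325.268911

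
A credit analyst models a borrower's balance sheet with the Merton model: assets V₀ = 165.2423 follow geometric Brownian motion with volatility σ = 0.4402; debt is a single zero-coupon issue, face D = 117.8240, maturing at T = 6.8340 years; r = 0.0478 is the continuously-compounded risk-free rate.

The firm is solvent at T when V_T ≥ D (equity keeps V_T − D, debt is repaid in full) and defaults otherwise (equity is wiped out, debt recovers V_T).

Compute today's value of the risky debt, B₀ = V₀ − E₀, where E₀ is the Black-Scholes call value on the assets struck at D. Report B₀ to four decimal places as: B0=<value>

d₁ = [ln(V₀/D) + (r + σ²/2)T] / (σ√T)
   = [ln(165.2423/117.8240) + (0.0478 + 0.5·0.4402²)·6.8340] / (0.4402·√6.8340)
   = [0.338221 + 0.988798] / 1.150767 = 1.153160
d₂ = d₁ − σ√T = 1.153160 − 1.150767 = 0.002393
N(d₁) = 0.875578,  N(d₂) = 0.500955,  e^(−rT) = 0.721325
E₀ = V₀·N(d₁) − D·e^(−rT)·N(d₂)
   = 165.2423·0.875578 − 117.8240·0.721325·0.500955 = 102.106628
B₀ = V₀ − E₀ = 165.2423 − 102.106628 = 63.135672

B0=63.1357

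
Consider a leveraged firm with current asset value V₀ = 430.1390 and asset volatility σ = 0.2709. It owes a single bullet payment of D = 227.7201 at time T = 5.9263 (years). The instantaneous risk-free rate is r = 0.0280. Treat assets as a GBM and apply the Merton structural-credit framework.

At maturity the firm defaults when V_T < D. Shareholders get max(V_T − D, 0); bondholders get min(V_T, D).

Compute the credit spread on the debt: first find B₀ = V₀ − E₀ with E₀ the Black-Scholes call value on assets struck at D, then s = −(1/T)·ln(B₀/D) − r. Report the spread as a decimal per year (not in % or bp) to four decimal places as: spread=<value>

spread=0.0089

d₁ = [ln(V₀/D) + (r + σ²/2)T] / (σ√T)
   = [ln(430.1390/227.7201) + (0.0280 + 0.5·0.2709²)·5.9263] / (0.2709·√5.9263)
   = [0.635991 + 0.383393] / 0.659479 = 1.545741
d₂ = d₁ − σ√T = 1.545741 − 0.659479 = 0.886263
N(d₁) = 0.938916,  N(d₂) = 0.812262,  e^(−rT) = 0.847100
E₀ = V₀·N(d₁) − D·e^(−rT)·N(d₂)
   = 430.1390·0.938916 − 227.7201·0.847100·0.812262 = 247.177861
B₀ = V₀ − E₀ = 430.1390 − 247.177861 = 182.961139
spread = −(1/T)·ln(B₀/D) − r = −(1/5.9263)·ln(182.961139/227.7201) − 0.0280 = 0.00892750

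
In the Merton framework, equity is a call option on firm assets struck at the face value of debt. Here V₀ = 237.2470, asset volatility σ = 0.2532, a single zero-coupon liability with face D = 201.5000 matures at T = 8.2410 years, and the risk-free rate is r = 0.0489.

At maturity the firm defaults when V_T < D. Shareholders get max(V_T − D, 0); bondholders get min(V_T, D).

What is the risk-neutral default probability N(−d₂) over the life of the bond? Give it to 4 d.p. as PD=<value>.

PD=0.3388

d₁ = [ln(V₀/D) + (r + σ²/2)T] / (σ√T)
   = [ln(237.2470/201.5000) + (0.0489 + 0.5·0.2532²)·8.2410] / (0.2532·√8.2410)
   = [0.163312 + 0.667151] / 0.726865 = 1.142528
d₂ = d₁ − σ√T = 1.142528 − 0.726865 = 0.415663
risk-neutral PD = N(−d₂) = N(-0.415663) = 0.338828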